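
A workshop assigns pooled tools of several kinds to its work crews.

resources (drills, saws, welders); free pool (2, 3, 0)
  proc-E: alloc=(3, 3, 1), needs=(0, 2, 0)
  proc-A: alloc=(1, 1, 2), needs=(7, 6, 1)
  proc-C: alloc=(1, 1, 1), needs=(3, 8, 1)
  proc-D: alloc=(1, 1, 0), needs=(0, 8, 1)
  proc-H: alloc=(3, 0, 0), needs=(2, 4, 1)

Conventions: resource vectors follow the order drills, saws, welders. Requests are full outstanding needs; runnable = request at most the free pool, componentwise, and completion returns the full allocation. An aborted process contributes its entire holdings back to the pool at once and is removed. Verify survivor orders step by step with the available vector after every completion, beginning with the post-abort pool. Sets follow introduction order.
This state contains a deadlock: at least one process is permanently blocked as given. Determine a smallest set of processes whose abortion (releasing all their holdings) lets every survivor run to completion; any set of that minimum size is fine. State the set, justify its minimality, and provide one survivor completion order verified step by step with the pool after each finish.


Minimum abort set: proc-C.
Key observation: the returned (1, 1, 1) from proc-C is what brings proc-D — unrunnable before, under any order — into play at step 4.
Minimality: the empty abort set fails — the state is deadlocked as it stands.
The survivors complete as proc-E, proc-H, proc-A, proc-D. Check, step by step (starting from the post-abort pool):
  pool = (3, 4, 1)
  run proc-E (needs (0, 2, 0), free (3, 4, 1)); after release of (3, 3, 1) the pool is (6, 7, 2)
  run proc-H (needs (2, 4, 1), free (6, 7, 2)); after release of (3, 0, 0) the pool is (9, 7, 2)
  run proc-A (needs (7, 6, 1), free (9, 7, 2)); after release of (1, 1, 2) the pool is (10, 8, 4)
  run proc-D (needs (0, 8, 1), free (10, 8, 4)); after release of (1, 1, 0) the pool is (11, 9, 4)


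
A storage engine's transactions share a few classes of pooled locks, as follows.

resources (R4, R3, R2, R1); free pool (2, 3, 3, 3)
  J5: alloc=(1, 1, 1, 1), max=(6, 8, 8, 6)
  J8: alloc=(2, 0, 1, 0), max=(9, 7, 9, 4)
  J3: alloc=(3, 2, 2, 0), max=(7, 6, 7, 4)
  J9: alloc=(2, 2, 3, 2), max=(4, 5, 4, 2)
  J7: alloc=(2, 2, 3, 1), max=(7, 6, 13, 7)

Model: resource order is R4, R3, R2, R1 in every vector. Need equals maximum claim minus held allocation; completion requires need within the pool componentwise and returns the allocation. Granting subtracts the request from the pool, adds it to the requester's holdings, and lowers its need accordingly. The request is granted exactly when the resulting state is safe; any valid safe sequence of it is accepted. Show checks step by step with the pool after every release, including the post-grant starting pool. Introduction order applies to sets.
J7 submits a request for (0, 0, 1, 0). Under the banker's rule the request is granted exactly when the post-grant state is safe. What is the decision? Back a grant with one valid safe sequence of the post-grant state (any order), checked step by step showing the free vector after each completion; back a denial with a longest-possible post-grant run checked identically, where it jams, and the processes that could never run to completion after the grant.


GRANT. The post-grant state is safe; one safe sequence: J9, J3, J5, J8, J7.
Key observation: the grant leaves (2, 3, 2, 3) free — enough for J9, whose release restarts the cascade.
Verifying the post-grant state step by step:
  pool = (2, 3, 2, 3)
  J9 needs (2, 3, 1, 0) <= (2, 3, 2, 3) -> finishes; pool += (2, 2, 3, 2) = (4, 5, 5, 5)
  J3 needs (4, 4, 5, 4) <= (4, 5, 5, 5) -> finishes; pool += (3, 2, 2, 0) = (7, 7, 7, 5)
  J5 needs (5, 7, 7, 5) <= (7, 7, 7, 5) -> finishes; pool += (1, 1, 1, 1) = (8, 8, 8, 6)
  J8 needs (7, 7, 8, 4) <= (8, 8, 8, 6) -> finishes; pool += (2, 0, 1, 0) = (10, 8, 9, 6)
  J7 needs (5, 4, 9, 6) <= (10, 8, 9, 6) -> finishes; pool += (2, 2, 4, 1) = (12, 10, 13, 7)


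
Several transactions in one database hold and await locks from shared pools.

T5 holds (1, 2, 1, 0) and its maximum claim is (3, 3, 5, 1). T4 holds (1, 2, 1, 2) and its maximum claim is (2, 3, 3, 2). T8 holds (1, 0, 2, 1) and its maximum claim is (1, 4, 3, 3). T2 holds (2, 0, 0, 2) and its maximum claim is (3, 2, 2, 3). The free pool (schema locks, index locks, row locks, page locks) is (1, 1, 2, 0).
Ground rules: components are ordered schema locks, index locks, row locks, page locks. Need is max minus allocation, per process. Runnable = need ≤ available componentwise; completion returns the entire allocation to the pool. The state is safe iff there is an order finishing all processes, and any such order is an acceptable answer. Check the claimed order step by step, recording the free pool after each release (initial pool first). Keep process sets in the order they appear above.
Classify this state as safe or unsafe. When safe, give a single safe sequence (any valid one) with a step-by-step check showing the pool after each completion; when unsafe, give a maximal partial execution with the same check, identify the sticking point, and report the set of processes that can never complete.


UNSAFE.
Key observation: after T4, T2 the pool peaks at (4, 3, 3, 4), and each blocked process is short somewhere: T5 on row locks; T8 on index locks.
The run T4, T2 cannot be extended any further. Step-by-step check:
  pool = (1, 1, 2, 0)
  T4 needs (1, 1, 2, 0) <= (1, 1, 2, 0) -> finishes; pool += (1, 2, 1, 2) = (2, 3, 3, 2)
  T2 needs (1, 2, 2, 1) <= (2, 3, 3, 2) -> finishes; pool += (2, 0, 0, 2) = (4, 3, 3, 4)
  T5 cannot run: need (2, 1, 4, 1) vs free (4, 3, 3, 4) (insufficient row locks)
  T8 cannot run: need (0, 4, 1, 2) vs free (4, 3, 3, 4) (insufficient index locks)
Permanently blocked: T5 and T8.


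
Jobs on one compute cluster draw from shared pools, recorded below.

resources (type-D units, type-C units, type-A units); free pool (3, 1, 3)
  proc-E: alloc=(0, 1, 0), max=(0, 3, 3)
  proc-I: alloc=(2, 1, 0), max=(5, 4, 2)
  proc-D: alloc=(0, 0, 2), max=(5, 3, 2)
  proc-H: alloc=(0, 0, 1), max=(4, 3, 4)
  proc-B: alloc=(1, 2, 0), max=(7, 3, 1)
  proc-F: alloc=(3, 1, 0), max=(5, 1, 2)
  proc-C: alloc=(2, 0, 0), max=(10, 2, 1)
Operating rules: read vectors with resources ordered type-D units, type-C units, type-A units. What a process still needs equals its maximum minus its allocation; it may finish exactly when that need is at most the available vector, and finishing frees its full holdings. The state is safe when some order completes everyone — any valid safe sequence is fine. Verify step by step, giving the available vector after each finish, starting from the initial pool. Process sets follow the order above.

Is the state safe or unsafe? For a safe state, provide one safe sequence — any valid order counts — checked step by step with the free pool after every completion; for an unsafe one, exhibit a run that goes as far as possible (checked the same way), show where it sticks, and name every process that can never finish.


The state is SAFE; one workable sequence: proc-F, proc-E, proc-I, proc-D, proc-H, proc-C, proc-B.
Key observation: proc-E is the earliest step where a requested resource binds exactly: need (0, 2, 3), pool (6, 2, 3) at its turn.
Check, step by step:
  pool = (3, 1, 3)
  proc-F needs (2, 0, 2) <= (3, 1, 3) -> finishes; pool += (3, 1, 0) = (6, 2, 3)
  proc-E needs (0, 2, 3) <= (6, 2, 3) -> finishes; pool += (0, 1, 0) = (6, 3, 3)
  proc-I needs (3, 3, 2) <= (6, 3, 3) -> finishes; pool += (2, 1, 0) = (8, 4, 3)
  proc-D needs (5, 3, 0) <= (8, 4, 3) -> finishes; pool += (0, 0, 2) = (8, 4, 5)
  proc-H needs (4, 3, 3) <= (8, 4, 5) -> finishes; pool += (0, 0, 1) = (8, 4, 6)
  proc-C needs (8, 2, 1) <= (8, 4, 6) -> finishes; pool += (2, 0, 0) = (10, 4, 6)
  proc-B needs (6, 1, 1) <= (10, 4, 6) -> finishes; pool += (1, 2, 0) = (11, 6, 6)


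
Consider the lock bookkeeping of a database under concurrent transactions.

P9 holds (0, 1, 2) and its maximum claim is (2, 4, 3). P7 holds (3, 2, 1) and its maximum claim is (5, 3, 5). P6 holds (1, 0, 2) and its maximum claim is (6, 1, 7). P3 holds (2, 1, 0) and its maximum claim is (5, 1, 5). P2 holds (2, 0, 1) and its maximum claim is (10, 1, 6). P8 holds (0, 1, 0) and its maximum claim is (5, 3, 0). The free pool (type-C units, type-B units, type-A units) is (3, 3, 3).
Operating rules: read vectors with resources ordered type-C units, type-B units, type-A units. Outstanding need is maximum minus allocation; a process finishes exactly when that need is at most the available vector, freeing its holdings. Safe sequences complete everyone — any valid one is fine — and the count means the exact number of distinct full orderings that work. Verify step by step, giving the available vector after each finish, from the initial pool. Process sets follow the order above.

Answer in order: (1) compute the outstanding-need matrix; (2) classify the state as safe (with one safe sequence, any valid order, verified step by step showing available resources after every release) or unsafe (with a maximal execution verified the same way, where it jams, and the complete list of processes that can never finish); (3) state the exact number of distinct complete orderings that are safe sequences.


(1) Outstanding need per process (order type-C units, type-B units, type-A units):
  P9: (2, 3, 1)
  P7: (2, 1, 4)
  P6: (5, 1, 5)
  P3: (3, 0, 5)
  P2: (8, 1, 5)
  P8: (5, 2, 0)
(2) SAFE, for example via the order P9, P3, P6, P7, P2, P8.
Key observation: P9 is the earliest step where a requested resource binds exactly: need (2, 3, 1), pool (3, 3, 3) at its turn.
Verifying each step:
  pool = (3, 3, 3)
  P9 needs (2, 3, 1) <= (3, 3, 3) -> finishes; pool += (0, 1, 2) = (3, 4, 5)
  P3 needs (3, 0, 5) <= (3, 4, 5) -> finishes; pool += (2, 1, 0) = (5, 5, 5)
  P6 needs (5, 1, 5) <= (5, 5, 5) -> finishes; pool += (1, 0, 2) = (6, 5, 7)
  P7 needs (2, 1, 4) <= (6, 5, 7) -> finishes; pool += (3, 2, 1) = (9, 7, 8)
  P2 needs (8, 1, 5) <= (9, 7, 8) -> finishes; pool += (2, 0, 1) = (11, 7, 9)
  P8 needs (5, 2, 0) <= (11, 7, 9) -> finishes; pool += (0, 1, 0) = (11, 8, 9)
(3) Precisely 24 of the possible complete orderings are safe sequences.


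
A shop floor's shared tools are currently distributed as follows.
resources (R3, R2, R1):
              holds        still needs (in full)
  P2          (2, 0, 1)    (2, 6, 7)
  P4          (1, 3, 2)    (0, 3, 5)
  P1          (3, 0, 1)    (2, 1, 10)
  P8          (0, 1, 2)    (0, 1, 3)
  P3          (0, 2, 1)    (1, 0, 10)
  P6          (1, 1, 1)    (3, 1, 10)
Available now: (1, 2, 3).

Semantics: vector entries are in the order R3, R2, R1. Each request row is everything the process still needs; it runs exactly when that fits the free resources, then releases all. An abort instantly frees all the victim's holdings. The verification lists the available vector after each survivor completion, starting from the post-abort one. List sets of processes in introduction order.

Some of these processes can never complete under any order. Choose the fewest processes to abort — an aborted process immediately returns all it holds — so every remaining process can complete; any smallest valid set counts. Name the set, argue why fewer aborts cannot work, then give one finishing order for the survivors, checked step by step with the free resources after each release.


Minimum abort set: P3 and P6.
Key observation: the returned (1, 3, 2) from P3 and P6 is what brings P1 — unrunnable before, under any order — into play at step 4.
No one abort is enough; case by case: P2 alone leaves P1 blocked (short on R1); P4 alone leaves P1 blocked (short on R1); P1 alone leaves P3 blocked (short on R1); P8 alone leaves P1 blocked (short on R1); P3 alone leaves P1 blocked (short on R1); P6 alone leaves P1 blocked (short on R1).
The survivors complete as P4, P2, P8, P1. Verifying each step (starting from the post-abort pool):
  pool = (2, 5, 5)
  run P4 (needs (0, 3, 5), free (2, 5, 5)); after release of (1, 3, 2) the pool is (3, 8, 7)
  run P2 (needs (2, 6, 7), free (3, 8, 7)); after release of (2, 0, 1) the pool is (5, 8, 8)
  run P8 (needs (0, 1, 3), free (5, 8, 8)); after release of (0, 1, 2) the pool is (5, 9, 10)
  run P1 (needs (2, 1, 10), free (5, 9, 10)); after release of (3, 0, 1) the pool is (8, 9, 11)


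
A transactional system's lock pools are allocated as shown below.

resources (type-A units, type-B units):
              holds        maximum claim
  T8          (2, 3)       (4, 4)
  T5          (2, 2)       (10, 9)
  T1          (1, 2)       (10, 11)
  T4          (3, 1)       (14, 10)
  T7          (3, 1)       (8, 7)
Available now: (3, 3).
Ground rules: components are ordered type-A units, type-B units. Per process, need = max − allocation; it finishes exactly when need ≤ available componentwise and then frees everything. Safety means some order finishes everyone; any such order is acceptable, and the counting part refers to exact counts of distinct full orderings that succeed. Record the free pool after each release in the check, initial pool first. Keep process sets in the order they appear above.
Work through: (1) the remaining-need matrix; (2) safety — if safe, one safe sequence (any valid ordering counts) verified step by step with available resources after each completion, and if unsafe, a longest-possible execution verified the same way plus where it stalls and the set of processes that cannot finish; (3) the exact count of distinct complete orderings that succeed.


(1) Remaining need (order type-A units, type-B units):
  T8: (2, 1)
  T5: (8, 7)
  T1: (9, 9)
  T4: (11, 9)
  T7: (5, 6)
(2) SAFE, for example via the order T8, T7, T5, T1, T4.
Key observation: at T7 the run first touches a limit — (5, 6) against (5, 6), exact on a resource it actually requests.
Verifying each step:
  pool = (3, 3)
  run T8 (needs (2, 1), free (3, 3)); after release of (2, 3) the pool is (5, 6)
  run T7 (needs (5, 6), free (5, 6)); after release of (3, 1) the pool is (8, 7)
  run T5 (needs (8, 7), free (8, 7)); after release of (2, 2) the pool is (10, 9)
  run T1 (needs (9, 9), free (10, 9)); after release of (1, 2) the pool is (11, 11)
  run T4 (needs (11, 9), free (11, 11)); after release of (3, 1) the pool is (14, 12)
(3) Exactly 1 of the possible complete orderings is a safe sequence.


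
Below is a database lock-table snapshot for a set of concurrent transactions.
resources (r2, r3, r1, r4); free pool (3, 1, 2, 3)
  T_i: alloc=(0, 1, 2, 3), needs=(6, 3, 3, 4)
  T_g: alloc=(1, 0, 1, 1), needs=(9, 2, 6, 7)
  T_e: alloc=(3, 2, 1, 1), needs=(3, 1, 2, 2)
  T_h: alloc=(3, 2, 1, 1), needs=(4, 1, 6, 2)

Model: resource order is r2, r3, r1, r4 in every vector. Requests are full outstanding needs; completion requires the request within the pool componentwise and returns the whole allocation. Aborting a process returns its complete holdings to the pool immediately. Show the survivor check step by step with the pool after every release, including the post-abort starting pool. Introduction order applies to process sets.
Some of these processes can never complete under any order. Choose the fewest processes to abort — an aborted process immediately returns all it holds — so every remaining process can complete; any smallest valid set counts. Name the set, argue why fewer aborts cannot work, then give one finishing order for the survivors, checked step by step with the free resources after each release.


Abort T_g.
Key observation: the returned (1, 0, 1, 1) from T_g is what brings T_h — unrunnable before, under any order — into play at step 3.
No smaller set exists: with zero aborts the deadlock remains.
Survivors finish in the order: T_e, T_i, T_h. Walking it through (pool after the aborts first):
  pool = (4, 1, 3, 4)
  run T_e (needs (3, 1, 2, 2), free (4, 1, 3, 4)); after release of (3, 2, 1, 1) the pool is (7, 3, 4, 5)
  run T_i (needs (6, 3, 3, 4), free (7, 3, 4, 5)); after release of (0, 1, 2, 3) the pool is (7, 4, 6, 8)
  run T_h (needs (4, 1, 6, 2), free (7, 4, 6, 8)); after release of (3, 2, 1, 1) the pool is (10, 6, 7, 9)


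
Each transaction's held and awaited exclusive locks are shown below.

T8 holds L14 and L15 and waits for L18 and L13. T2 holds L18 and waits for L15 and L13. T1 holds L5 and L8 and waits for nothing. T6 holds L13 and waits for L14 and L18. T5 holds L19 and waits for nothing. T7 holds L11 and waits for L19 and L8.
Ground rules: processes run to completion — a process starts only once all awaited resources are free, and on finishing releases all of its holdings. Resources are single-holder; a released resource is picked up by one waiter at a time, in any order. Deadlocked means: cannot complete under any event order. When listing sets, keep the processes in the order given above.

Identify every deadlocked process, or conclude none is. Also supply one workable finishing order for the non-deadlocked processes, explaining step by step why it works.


The deadlocked set is T8, T2 and T6.
Key observation: along T8 -> T2 -> T8, each member waits on what the next one holds — a deadlock; T6 is caught in further circular waits.
The rest can finish in the order T1, T5, T7.
Verifying each step:
  T1: no waits; runs immediately, freeing L5 and L8
  T5: no waits; runs immediately, freeing L19
  T7: everything it awaited (L19 and L8) is free; runs, freeing L11


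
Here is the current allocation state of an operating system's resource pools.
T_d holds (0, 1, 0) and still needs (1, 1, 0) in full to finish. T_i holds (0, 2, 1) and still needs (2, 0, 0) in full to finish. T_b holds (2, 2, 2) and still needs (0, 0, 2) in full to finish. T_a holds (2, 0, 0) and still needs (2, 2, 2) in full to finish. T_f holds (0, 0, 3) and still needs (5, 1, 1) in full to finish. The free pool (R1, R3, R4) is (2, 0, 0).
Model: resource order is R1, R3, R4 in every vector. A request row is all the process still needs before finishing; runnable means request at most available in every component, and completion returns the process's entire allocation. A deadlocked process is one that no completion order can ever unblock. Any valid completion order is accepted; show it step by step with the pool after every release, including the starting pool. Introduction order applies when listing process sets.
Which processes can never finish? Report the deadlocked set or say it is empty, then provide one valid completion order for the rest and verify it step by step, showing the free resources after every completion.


The deadlocked set is T_b, T_a and T_f.
Key observation: after T_i, T_d the pool peaks at (2, 3, 1), and each blocked process is short somewhere: T_b on R4; T_a on R4; T_f on R1.
A valid finishing order for the others: T_i, T_d. Check, step by step:
  pool = (2, 0, 0)
  run T_i (needs (2, 0, 0), free (2, 0, 0)); after release of (0, 2, 1) the pool is (2, 2, 1)
  run T_d (needs (1, 1, 0), free (2, 2, 1)); after release of (0, 1, 0) the pool is (2, 3, 1)
The blocked processes can never fit:
  T_b cannot run: need (0, 0, 2) vs free (2, 3, 1) (insufficient R4)
  T_a cannot run: need (2, 2, 2) vs free (2, 3, 1) (insufficient R4)
  T_f cannot run: need (5, 1, 1) vs free (2, 3, 1) (insufficient R1)


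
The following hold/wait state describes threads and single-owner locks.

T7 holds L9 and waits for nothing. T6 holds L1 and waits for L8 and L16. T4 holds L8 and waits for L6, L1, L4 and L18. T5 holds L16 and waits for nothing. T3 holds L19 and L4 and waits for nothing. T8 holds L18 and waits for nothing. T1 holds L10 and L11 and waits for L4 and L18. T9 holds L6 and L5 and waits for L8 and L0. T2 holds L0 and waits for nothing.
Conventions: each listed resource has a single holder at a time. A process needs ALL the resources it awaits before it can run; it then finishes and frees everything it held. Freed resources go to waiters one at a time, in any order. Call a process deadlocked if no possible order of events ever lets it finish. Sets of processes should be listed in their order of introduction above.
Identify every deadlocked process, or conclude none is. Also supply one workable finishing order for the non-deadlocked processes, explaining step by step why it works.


Deadlocked: T6, T4 and T9.
Key observation: the cycle T6 -> T4 -> T6 can never break — each member waits on the next; T9 is caught in further circular waits.
The rest can finish in the order T5, T7, T3, T2, T8, T1.
Verifying each step:
  run T5 (it waits on nothing); releases L16
  run T7 (it waits on nothing); releases L9
  run T3 (it waits on nothing); releases L19 and L4
  run T2 (it waits on nothing); releases L0
  run T8 (it waits on nothing); releases L18
  T1 waits on L4 and L18 — all released -> runs and releases L10 and L11


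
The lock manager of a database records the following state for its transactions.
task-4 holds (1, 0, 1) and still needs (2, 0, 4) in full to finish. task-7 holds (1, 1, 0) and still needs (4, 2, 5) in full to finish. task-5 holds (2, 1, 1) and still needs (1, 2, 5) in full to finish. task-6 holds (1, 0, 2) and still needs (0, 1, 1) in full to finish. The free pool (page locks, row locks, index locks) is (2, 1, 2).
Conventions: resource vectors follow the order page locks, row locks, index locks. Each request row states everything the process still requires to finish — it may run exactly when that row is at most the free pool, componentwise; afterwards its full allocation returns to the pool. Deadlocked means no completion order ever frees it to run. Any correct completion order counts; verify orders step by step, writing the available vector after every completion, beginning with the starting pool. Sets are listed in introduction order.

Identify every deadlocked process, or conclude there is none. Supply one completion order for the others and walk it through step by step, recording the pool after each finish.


Deadlocked set: task-7 and task-5.
Key observation: task-6, task-4 can finish, but then (4, 1, 5) is all there is, and the blocked group's row locks demands exceed it.
A valid finishing order for the others: task-6, task-4. Walking it through:
  pool = (2, 1, 2)
  run task-6 (needs (0, 1, 1), free (2, 1, 2)); after release of (1, 0, 2) the pool is (3, 1, 4)
  run task-4 (needs (2, 0, 4), free (3, 1, 4)); after release of (1, 0, 1) the pool is (4, 1, 5)
The blocked processes can never fit:
  task-7 cannot run: need (4, 2, 5) vs free (4, 1, 5) (insufficient row locks)
  task-5 cannot run: need (1, 2, 5) vs free (4, 1, 5) (insufficient row locks)


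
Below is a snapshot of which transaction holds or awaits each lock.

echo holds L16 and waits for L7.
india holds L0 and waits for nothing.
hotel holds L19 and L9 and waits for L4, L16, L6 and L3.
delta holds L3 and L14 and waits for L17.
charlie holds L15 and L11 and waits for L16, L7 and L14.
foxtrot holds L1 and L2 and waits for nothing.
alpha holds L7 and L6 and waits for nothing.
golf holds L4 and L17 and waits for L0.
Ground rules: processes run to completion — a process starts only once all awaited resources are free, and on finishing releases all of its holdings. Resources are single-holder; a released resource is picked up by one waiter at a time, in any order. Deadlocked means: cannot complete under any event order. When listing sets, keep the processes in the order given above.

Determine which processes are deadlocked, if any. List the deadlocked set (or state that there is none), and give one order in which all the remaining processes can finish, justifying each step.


No process is deadlocked.
Key observation: the wait relation is loop-free; peeling off processes with no waits unwinds the whole state.
A valid finishing order for the others: alpha, india, foxtrot, echo, golf, delta, charlie, hotel.
Walking it through:
  alpha waits on nothing -> runs at once and releases L7 and L6
  india waits on nothing -> runs at once and releases L0
  foxtrot waits on nothing -> runs at once and releases L1 and L2
  echo waits on L7 — all released -> runs and releases L16
  golf waits on L0 — all released -> runs and releases L4 and L17
  delta waits on L17 — all released -> runs and releases L3 and L14
  charlie waits on L16, L7 and L14 — all released -> runs and releases L15 and L11
  hotel waits on L4, L16, L6 and L3 — all released -> runs and releases L19 and L9


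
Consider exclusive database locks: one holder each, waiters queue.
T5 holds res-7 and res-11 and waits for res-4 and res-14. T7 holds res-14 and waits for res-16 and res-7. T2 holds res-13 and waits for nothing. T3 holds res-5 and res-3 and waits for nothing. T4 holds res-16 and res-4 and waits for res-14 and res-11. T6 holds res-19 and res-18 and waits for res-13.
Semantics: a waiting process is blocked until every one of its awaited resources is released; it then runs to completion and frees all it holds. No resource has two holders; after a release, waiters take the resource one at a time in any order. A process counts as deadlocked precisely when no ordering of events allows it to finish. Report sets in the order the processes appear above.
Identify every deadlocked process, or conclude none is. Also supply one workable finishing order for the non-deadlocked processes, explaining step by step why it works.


Deadlocked set: T5, T7 and T4.
Key observation: the knot is the closed ring of waits T5 -> T7 -> T5; T4 is caught in further circular waits.
The rest can finish in the order T3, T2, T6.
Verifying each step:
  T3 waits on nothing -> runs at once and releases res-5 and res-3
  T2 waits on nothing -> runs at once and releases res-13
  T6: everything it awaited (res-13) is free; runs, freeing res-19 and res-18


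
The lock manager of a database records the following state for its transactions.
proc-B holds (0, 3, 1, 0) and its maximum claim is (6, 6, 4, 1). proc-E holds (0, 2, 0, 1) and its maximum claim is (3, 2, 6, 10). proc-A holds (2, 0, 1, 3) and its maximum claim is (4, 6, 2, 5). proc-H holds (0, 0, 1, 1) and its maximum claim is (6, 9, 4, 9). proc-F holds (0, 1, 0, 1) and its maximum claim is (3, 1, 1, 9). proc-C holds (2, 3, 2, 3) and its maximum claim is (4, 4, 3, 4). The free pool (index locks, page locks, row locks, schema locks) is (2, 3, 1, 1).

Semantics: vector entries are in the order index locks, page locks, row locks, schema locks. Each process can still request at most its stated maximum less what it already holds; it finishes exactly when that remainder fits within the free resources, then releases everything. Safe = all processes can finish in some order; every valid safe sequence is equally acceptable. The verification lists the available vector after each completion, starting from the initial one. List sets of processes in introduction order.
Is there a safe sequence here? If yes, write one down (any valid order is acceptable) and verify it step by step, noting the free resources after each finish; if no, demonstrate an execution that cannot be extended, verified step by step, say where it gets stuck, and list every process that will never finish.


UNSAFE — no complete ordering exists.
Key observation: proc-C, proc-A, proc-B can finish, but then (6, 9, 5, 7) is all there is, and the blocked group's schema locks demands exceed it.
The run proc-C, proc-A, proc-B cannot be extended any further. Verifying each step:
  pool = (2, 3, 1, 1)
  proc-C: need (2, 1, 1, 1) fits (2, 3, 1, 1); releases (2, 3, 2, 3), pool now (4, 6, 3, 4)
  proc-A: need (2, 6, 1, 2) fits (4, 6, 3, 4); releases (2, 0, 1, 3), pool now (6, 6, 4, 7)
  proc-B: need (6, 3, 3, 1) fits (6, 6, 4, 7); releases (0, 3, 1, 0), pool now (6, 9, 5, 7)
  proc-E cannot run: need (3, 0, 6, 9) vs free (6, 9, 5, 7) (insufficient row locks and schema locks)
  proc-H cannot run: need (6, 9, 3, 8) vs free (6, 9, 5, 7) (insufficient schema locks)
  proc-F cannot run: need (3, 0, 1, 8) vs free (6, 9, 5, 7) (insufficient schema locks)
Never able to finish: proc-E, proc-H and proc-F.


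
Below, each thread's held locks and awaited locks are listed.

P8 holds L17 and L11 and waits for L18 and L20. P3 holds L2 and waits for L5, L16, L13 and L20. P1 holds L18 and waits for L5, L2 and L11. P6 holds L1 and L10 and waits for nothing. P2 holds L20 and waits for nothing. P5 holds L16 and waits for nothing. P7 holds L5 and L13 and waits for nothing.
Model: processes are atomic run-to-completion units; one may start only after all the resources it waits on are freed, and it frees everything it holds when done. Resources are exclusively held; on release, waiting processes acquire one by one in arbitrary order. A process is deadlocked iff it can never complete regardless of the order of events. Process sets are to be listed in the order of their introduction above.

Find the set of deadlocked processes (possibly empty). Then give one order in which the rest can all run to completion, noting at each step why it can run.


The deadlocked set is P8 and P1.
Key observation: the knot is the closed ring of waits P8 -> P1 -> P8; no other process is dragged down with it.
A valid finishing order for the others: P7, P5, P2, P6, P3.
Walking it through:
  P7 waits on nothing -> runs at once and releases L5 and L13
  P5 waits on nothing -> runs at once and releases L16
  P2 waits on nothing -> runs at once and releases L20
  P6 waits on nothing -> runs at once and releases L1 and L10
  P3: everything it awaited (L5, L16, L13 and L20) is free; runs, freeing L2


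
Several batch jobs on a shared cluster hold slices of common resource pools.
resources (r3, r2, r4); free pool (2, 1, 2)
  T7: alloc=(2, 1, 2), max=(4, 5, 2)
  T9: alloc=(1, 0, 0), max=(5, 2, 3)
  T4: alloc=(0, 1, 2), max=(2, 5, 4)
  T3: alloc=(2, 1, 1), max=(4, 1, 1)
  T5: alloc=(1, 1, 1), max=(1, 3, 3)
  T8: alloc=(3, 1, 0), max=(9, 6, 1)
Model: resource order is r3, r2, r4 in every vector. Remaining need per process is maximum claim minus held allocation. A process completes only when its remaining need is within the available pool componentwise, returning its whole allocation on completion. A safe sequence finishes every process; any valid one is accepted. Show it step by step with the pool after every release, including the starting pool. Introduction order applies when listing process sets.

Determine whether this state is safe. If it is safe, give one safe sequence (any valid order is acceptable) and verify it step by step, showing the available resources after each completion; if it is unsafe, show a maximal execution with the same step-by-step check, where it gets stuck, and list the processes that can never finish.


The state is UNSAFE.
Key observation: even finishing T3, T5, T9 leaves just (6, 3, 4) free — too little r2 for any of the remaining processes.
The run T3, T5, T9 cannot be extended any further. Walking it through:
  pool = (2, 1, 2)
  run T3 (needs (2, 0, 0), free (2, 1, 2)); after release of (2, 1, 1) the pool is (4, 2, 3)
  run T5 (needs (0, 2, 2), free (4, 2, 3)); after release of (1, 1, 1) the pool is (5, 3, 4)
  run T9 (needs (4, 2, 3), free (5, 3, 4)); after release of (1, 0, 0) the pool is (6, 3, 4)
  T7 cannot run: need (2, 4, 0) vs free (6, 3, 4) (insufficient r2)
  T4 cannot run: need (2, 4, 2) vs free (6, 3, 4) (insufficient r2)
  T8 cannot run: need (6, 5, 1) vs free (6, 3, 4) (insufficient r2)
Never able to finish: T7, T4 and T8.


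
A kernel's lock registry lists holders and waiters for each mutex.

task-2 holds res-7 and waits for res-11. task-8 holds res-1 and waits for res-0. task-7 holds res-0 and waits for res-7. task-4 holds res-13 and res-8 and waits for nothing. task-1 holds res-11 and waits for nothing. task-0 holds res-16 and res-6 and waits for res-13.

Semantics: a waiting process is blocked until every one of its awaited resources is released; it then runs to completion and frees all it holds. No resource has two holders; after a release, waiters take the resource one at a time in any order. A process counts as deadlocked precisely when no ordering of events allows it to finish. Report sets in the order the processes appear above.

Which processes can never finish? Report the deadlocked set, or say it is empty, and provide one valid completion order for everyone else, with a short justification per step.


No process is deadlocked.
Key observation: all waits point, directly or indirectly, at processes that can finish, so nothing is permanently blocked.
One completion order for the rest: task-1, task-4, task-0, task-2, task-7, task-8.
Check, step by step:
  task-1: no waits; runs immediately, freeing res-11
  task-4: no waits; runs immediately, freeing res-13 and res-8
  task-0: everything it awaited (res-13) is free; runs, freeing res-16 and res-6
  task-2: everything it awaited (res-11) is free; runs, freeing res-7
  task-7: everything it awaited (res-7) is free; runs, freeing res-0
  task-8: everything it awaited (res-0) is free; runs, freeing res-1


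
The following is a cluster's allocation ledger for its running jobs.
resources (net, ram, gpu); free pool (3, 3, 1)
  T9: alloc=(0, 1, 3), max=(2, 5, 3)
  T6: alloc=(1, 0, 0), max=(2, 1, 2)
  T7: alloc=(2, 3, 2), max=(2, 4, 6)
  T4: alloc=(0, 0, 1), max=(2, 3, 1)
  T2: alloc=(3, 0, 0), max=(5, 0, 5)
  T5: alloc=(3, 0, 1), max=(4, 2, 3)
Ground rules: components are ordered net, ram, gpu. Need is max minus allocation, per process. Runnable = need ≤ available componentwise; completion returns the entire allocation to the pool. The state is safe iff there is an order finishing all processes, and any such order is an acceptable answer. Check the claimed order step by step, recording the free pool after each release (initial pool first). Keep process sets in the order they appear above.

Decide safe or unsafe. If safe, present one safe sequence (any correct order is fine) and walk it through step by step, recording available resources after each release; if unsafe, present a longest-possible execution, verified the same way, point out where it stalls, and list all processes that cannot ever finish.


UNSAFE.
Key observation: after T4, T6, T5 the pool peaks at (7, 3, 3), and each blocked process is short somewhere: T9 on ram; T7 on gpu; T2 on gpu.
Going as far as possible: T4, T6, T5; after that, nothing fits. Walking it through:
  pool = (3, 3, 1)
  T4 needs (2, 3, 0) <= (3, 3, 1) -> finishes; pool += (0, 0, 1) = (3, 3, 2)
  T6 needs (1, 1, 2) <= (3, 3, 2) -> finishes; pool += (1, 0, 0) = (4, 3, 2)
  T5 needs (1, 2, 2) <= (4, 3, 2) -> finishes; pool += (3, 0, 1) = (7, 3, 3)
  T9 cannot run: need (2, 4, 0) vs free (7, 3, 3) (insufficient ram)
  T7 cannot run: need (0, 1, 4) vs free (7, 3, 3) (insufficient gpu)
  T2 cannot run: need (2, 0, 5) vs free (7, 3, 3) (insufficient gpu)
Never able to finish: T9, T7 and T2.


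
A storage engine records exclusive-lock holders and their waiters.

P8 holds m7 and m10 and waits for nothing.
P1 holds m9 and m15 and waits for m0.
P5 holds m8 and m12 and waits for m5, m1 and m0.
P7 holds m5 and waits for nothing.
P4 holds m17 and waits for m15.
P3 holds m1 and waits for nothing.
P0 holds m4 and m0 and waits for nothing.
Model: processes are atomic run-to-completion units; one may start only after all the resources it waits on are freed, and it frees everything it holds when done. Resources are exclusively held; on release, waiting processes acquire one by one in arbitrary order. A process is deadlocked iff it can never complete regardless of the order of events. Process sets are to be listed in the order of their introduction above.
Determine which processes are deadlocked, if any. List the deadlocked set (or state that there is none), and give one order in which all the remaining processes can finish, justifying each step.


Nothing here is deadlocked.
Key observation: all waits point, directly or indirectly, at processes that can finish, so nothing is permanently blocked.
One completion order for the rest: P3, P8, P0, P1, P4, P7, P5.
Verifying each step:
  P3 waits on nothing -> runs at once and releases m1
  P8 waits on nothing -> runs at once and releases m7 and m10
  P0 waits on nothing -> runs at once and releases m4 and m0
  run P1 (all its waits — m0 — are resolved); releases m9 and m15
  run P4 (all its waits — m15 — are resolved); releases m17
  P7 waits on nothing -> runs at once and releases m5
  run P5 (all its waits — m5, m1 and m0 — are resolved); releases m8 and m12


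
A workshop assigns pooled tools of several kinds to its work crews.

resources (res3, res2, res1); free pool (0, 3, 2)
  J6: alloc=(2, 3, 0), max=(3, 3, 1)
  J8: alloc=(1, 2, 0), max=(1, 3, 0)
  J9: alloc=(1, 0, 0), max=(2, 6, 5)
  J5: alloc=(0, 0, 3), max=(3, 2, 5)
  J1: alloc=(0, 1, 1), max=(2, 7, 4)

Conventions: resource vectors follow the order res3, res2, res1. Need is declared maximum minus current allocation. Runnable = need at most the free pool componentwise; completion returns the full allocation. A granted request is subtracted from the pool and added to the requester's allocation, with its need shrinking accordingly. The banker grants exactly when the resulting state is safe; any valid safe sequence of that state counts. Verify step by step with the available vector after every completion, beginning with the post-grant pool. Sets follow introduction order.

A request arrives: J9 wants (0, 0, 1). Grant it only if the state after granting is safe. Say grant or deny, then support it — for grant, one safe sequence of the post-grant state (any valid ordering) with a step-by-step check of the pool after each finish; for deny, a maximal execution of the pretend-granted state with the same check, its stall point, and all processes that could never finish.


DENY: after the grant no complete ordering would exist.
Key observation: no order helps: past J8, J6, the free pool tops out at (3, 8, 1), below what each blocked process needs in res1.
Pretend the grant happened; the run J8, J6 goes as far as possible. Walking it through:
  pool = (0, 3, 1)
  J8 needs (0, 1, 0) <= (0, 3, 1) -> finishes; pool += (1, 2, 0) = (1, 5, 1)
  J6 needs (1, 0, 1) <= (1, 5, 1) -> finishes; pool += (2, 3, 0) = (3, 8, 1)
  J9 still needs (1, 6, 4) but only (3, 8, 1) is free — short on res1
  J5 still needs (3, 2, 2) but only (3, 8, 1) is free — short on res1
  J1 still needs (2, 6, 3) but only (3, 8, 1) is free — short on res1
Processes that could never finish after the grant: J9, J5 and J1.


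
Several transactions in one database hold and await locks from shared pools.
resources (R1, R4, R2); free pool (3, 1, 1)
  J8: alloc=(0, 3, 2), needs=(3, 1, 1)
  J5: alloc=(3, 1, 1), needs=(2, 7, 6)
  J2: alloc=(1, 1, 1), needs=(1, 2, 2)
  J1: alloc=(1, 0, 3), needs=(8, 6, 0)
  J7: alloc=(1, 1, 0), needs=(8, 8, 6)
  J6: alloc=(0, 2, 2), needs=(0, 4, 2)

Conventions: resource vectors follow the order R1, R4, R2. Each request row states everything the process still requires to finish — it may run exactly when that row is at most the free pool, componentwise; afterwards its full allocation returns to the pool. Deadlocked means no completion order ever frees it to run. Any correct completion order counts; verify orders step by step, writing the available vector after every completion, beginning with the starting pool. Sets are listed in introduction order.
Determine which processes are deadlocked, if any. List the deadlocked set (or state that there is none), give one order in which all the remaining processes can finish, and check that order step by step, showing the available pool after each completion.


Deadlocked set: J1 and J7.
Key observation: the pool after J8, J2, J6, J5 is (7, 8, 7); every surviving request exceeds it in R1, so progress ends there.
One completion order for the rest: J8, J2, J6, J5. Verifying each step:
  pool = (3, 1, 1)
  J8 needs (3, 1, 1) <= (3, 1, 1) -> finishes; pool += (0, 3, 2) = (3, 4, 3)
  J2 needs (1, 2, 2) <= (3, 4, 3) -> finishes; pool += (1, 1, 1) = (4, 5, 4)
  J6 needs (0, 4, 2) <= (4, 5, 4) -> finishes; pool += (0, 2, 2) = (4, 7, 6)
  J5 needs (2, 7, 6) <= (4, 7, 6) -> finishes; pool += (3, 1, 1) = (7, 8, 7)
None of the blocked processes ever fits:
  J1 cannot run: need (8, 6, 0) vs free (7, 8, 7) (insufficient R1)
  J7 cannot run: need (8, 8, 6) vs free (7, 8, 7) (insufficient R1)


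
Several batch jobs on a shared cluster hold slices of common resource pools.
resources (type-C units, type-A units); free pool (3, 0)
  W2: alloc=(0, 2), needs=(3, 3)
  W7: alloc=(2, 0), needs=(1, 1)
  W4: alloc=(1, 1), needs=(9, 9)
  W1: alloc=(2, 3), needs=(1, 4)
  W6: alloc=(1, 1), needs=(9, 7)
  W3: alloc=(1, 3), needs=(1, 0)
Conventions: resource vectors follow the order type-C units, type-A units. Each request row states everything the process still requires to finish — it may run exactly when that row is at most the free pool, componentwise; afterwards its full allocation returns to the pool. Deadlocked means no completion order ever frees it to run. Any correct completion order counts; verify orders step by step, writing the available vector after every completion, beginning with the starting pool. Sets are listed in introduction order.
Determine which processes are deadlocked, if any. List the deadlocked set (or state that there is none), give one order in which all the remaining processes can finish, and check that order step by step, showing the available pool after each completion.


Deadlocked set: W4 and W6.
Key observation: even finishing W3, W2, W1, W7 leaves just (8, 8) free — too little type-C units for any of the remaining processes.
One completion order for the rest: W3, W2, W1, W7. Check, step by step:
  pool = (3, 0)
  W3: need (1, 0) fits (3, 0); releases (1, 3), pool now (4, 3)
  W2: need (3, 3) fits (4, 3); releases (0, 2), pool now (4, 5)
  W1: need (1, 4) fits (4, 5); releases (2, 3), pool now (6, 8)
  W7: need (1, 1) fits (6, 8); releases (2, 0), pool now (8, 8)
The blocked processes can never fit:
  W4 still needs (9, 9) but only (8, 8) is free — short on type-C units and type-A units
  W6 still needs (9, 7) but only (8, 8) is free — short on type-C units
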